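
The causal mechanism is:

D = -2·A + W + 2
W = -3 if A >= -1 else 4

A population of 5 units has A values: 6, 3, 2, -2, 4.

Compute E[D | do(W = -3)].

do(W=-3) breaks W's dependence on A. With W=-3 fixed, D across the units is -13, -7, -5, 3, -9, mean -6.2.

-6.2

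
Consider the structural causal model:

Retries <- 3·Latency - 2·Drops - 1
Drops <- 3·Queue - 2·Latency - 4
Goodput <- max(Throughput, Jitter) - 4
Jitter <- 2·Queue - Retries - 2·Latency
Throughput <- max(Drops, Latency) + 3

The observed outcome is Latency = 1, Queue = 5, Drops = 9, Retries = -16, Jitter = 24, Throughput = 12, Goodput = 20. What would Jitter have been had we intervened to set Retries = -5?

13

Intervening sets Retries = -5 and removes its equation (Retries <- 3·Latency - 2·Drops - 1).
Jitter = 2·Queue - Retries - 2·Latency  [with Queue=5, Retries=-5, Latency=1]  = 13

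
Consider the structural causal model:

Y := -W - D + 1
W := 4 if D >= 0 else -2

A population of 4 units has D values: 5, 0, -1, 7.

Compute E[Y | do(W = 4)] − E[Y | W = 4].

The intervention sets W=4 in all 4 units regardless of D. Recomputing Y per unit gives -8, -3, -2, -10; average -5.75.
E[Y|W=4] averages over only the 3 units with W=4 (D = 5, 0, 7): Y = -8, -3, -10, mean -7.
Difference = -5.75 − (-7) = 1.25.

1.25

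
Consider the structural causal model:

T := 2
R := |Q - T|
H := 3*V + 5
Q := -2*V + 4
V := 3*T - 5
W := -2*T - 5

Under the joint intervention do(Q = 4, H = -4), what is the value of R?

2

Setting Q = 4, H = -4 by intervention discards those variables' equations.
R = |Q - T|  [with Q=4, T=2]  = 2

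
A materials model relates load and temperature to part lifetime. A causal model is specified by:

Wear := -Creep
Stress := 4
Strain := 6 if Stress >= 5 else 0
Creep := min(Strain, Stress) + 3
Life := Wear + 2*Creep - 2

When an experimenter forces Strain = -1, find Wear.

Under do(Strain=-1), the mechanism Strain := 6 if Stress >= 5 else 0 is discarded; Strain is fixed at -1.
Creep = min(Strain, Stress) + 3  [with Strain=-1, Stress=4]  = 2
Wear = -Creep  [with Creep=2]  = -2

-2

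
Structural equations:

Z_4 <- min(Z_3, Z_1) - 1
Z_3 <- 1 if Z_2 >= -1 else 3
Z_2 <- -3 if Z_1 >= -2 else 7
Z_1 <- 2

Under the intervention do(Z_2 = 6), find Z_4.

0

Under do(Z_2=6), the mechanism Z_2 <- -3 if Z_1 >= -2 else 7 is discarded; Z_2 is fixed at 6.
Z_3 = 1 if Z_2 >= -1 else 3  [with Z_2=6]  = 1
Z_4 = min(Z_3, Z_1) - 1  [with Z_3=1, Z_1=2]  = 0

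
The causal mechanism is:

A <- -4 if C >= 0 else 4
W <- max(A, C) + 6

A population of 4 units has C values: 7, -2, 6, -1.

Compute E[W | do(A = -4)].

Under do(A=-4), A's equation is replaced by A=-4 for every unit. Per-unit W: 13, 4, 12, 5. Mean = 8.5.

8.5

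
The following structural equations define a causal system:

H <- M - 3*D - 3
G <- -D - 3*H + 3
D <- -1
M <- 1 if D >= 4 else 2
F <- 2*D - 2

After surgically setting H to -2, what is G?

10

do(H=-2) replaces the equation H <- M - 3*D - 3 with the constant H = -2.
G = -D - 3*H + 3  [with D=-1, H=-2]  = 10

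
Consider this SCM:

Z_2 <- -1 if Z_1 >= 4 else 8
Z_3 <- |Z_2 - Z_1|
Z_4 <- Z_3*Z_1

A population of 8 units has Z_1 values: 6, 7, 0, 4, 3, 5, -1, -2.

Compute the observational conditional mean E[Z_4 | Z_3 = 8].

28

E[Z_4|Z_3=8] averages over only the 2 units with Z_3=8 (Z_1 = 7, 0): Z_4 = 56, 0, mean 28.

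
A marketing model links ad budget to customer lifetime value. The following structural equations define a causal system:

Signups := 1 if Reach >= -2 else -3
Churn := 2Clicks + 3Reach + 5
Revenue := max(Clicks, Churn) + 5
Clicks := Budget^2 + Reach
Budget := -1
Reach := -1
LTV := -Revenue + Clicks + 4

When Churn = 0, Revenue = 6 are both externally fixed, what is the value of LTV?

-2

Under do(Churn = 0, Revenue = 6), each intervened variable's structural equation is replaced by its fixed value.
Clicks = Budget^2 + Reach  [with Budget=-1, Reach=-1]  = 0
LTV = -Revenue + Clicks + 4  [with Revenue=6, Clicks=0]  = -2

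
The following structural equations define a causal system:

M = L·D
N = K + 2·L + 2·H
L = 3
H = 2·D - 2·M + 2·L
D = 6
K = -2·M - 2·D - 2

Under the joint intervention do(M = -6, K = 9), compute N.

75

Setting M = -6, K = 9 by intervention discards those variables' equations.
H = 2·D - 2·M + 2·L  [with D=6, M=-6, L=3]  = 30
N = K + 2·L + 2·H  [with K=9, L=3, H=30]  = 75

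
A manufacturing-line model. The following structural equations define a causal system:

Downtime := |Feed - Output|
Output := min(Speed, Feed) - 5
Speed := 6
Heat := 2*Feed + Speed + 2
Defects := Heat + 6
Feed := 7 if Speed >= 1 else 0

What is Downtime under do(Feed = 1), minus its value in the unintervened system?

-1

Under do(Feed=1), the mechanism Feed := 7 if Speed >= 1 else 0 is discarded; Feed is fixed at 1.
Output = min(Speed, Feed) - 5  [with Speed=6, Feed=1]  = -4
Downtime = |Feed - Output|  [with Feed=1, Output=-4]  = 5
Without intervention: Feed = 7 if Speed >= 1 else 0  [with Speed=6]  = 7; Output = min(Speed, Feed) - 5  [with Speed=6, Feed=7]  = 1; Downtime = |Feed - Output|  [with Feed=7, Output=1]  = 6.
Change = 5 − 6 = -1.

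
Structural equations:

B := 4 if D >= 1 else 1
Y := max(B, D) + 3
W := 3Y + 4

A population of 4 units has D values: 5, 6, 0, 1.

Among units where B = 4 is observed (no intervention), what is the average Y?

8

Observing B=4 restricts to units where B's equation naturally yields 4: D ∈ {5, 6, 1}. In that subpopulation Y = 8, 9, 7, mean 8.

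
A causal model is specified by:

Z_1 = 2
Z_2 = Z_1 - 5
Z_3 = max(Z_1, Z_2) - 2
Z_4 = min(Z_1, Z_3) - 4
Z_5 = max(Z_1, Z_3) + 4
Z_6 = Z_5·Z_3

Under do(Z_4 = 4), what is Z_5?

6

Intervening sets Z_4 = 4 and removes its equation (Z_4 = min(Z_1, Z_3) - 4).
No directed path runs from Z_4 to Z_5, so Z_5 keeps its natural value.
Z_2 = Z_1 - 5  [with Z_1=2]  = -3
Z_3 = max(Z_1, Z_2) - 2  [with Z_1=2, Z_2=-3]  = 0
Z_5 = max(Z_1, Z_3) + 4  [with Z_1=2, Z_3=0]  = 6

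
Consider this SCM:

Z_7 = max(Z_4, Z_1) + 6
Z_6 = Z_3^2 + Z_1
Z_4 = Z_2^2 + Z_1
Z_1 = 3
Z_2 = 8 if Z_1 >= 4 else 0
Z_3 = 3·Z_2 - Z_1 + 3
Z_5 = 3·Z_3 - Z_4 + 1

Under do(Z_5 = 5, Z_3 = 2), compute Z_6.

The joint intervention fixes Z_5 = 5, Z_3 = 2, removing each variable's own equation.
Z_6 = Z_3^2 + Z_1  [with Z_3=2, Z_1=3]  = 7

7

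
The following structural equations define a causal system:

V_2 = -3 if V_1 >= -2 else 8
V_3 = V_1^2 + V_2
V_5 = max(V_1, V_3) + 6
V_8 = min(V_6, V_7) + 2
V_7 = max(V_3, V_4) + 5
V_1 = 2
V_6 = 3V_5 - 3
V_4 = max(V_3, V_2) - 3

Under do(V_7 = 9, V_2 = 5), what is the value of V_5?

The joint intervention fixes V_7 = 9, V_2 = 5, removing each variable's own equation.
V_3 = V_1^2 + V_2  [with V_1=2, V_2=5]  = 9
V_5 = max(V_1, V_3) + 6  [with V_1=2, V_3=9]  = 15

15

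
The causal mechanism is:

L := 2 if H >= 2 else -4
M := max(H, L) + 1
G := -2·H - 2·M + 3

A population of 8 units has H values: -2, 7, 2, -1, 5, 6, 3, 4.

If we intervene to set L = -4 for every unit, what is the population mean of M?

Every unit gets L=-4 under the intervention. M values become -1, 8, 3, 0, 6, 7, 4, 5; E[M|do(L=-4)] = 4.

4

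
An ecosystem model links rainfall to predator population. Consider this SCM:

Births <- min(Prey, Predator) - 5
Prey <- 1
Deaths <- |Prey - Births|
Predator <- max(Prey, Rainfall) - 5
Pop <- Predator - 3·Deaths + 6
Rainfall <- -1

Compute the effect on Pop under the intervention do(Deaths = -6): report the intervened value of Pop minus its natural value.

The intervention breaks the incoming arrows to Deaths: Deaths <- |Prey - Births| no longer applies, and Deaths = -6.
Predator = max(Prey, Rainfall) - 5  [with Prey=1, Rainfall=-1]  = -4
Pop = Predator - 3·Deaths + 6  [with Predator=-4, Deaths=-6]  = 20
Without intervention: Predator = max(Prey, Rainfall) - 5  [with Prey=1, Rainfall=-1]  = -4; Births = min(Prey, Predator) - 5  [with Prey=1, Predator=-4]  = -9; Deaths = |Prey - Births|  [with Prey=1, Births=-9]  = 10; Pop = Predator - 3·Deaths + 6  [with Predator=-4, Deaths=10]  = -28.
Change = 20 − (-28) = 48.

48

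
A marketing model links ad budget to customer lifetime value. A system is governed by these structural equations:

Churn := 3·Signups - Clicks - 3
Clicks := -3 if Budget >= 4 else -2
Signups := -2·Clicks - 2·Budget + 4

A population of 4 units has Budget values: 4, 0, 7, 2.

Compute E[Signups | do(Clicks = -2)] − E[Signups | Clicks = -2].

Under do(Clicks=-2), Clicks's equation is replaced by Clicks=-2 for every unit. Per-unit Signups: 0, 8, -6, 4. Mean = 1.5.
E[Signups|Clicks=-2] averages over only the 2 units with Clicks=-2 (Budget = 0, 2): Signups = 8, 4, mean 6.
Difference = 1.5 − 6 = -4.5.

-4.5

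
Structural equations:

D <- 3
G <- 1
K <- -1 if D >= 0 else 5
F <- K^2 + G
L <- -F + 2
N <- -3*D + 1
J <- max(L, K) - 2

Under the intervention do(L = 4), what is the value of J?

Under do(L=4), the mechanism L <- -F + 2 is discarded; L is fixed at 4.
K = -1 if D >= 0 else 5  [with D=3]  = -1
J = max(L, K) - 2  [with L=4, K=-1]  = 2

2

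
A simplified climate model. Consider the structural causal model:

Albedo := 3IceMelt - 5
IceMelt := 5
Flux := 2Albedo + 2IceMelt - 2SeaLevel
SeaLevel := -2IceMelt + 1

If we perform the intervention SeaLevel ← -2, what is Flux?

The intervention breaks the incoming arrows to SeaLevel: SeaLevel := -2IceMelt + 1 no longer applies, and SeaLevel = -2.
Albedo = 3IceMelt - 5  [with IceMelt=5]  = 10
Flux = 2Albedo + 2IceMelt - 2SeaLevel  [with Albedo=10, IceMelt=5, SeaLevel=-2]  = 34

34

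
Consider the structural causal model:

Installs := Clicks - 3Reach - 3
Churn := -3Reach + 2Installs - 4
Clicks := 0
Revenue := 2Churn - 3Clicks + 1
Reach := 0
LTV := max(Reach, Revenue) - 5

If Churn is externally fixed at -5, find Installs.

-3

Under do(Churn=-5), the mechanism Churn := -3Reach + 2Installs - 4 is discarded; Churn is fixed at -5.
Since Installs is not a descendant of the intervened variable, it is unaffected.
Installs = Clicks - 3Reach - 3  [with Clicks=0, Reach=0]  = -3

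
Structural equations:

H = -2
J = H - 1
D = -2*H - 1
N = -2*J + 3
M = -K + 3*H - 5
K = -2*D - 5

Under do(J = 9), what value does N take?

do(J=9) replaces the equation J = H - 1 with the constant J = 9.
N = -2*J + 3  [with J=9]  = -15

-15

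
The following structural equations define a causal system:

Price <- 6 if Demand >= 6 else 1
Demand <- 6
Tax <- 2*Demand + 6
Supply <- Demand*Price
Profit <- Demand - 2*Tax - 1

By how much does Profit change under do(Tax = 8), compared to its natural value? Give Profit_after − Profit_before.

Intervening sets Tax = 8 and removes its equation (Tax <- 2*Demand + 6).
Profit = Demand - 2*Tax - 1  [with Demand=6, Tax=8]  = -11
Without intervention: Tax = 2*Demand + 6  [with Demand=6]  = 18; Profit = Demand - 2*Tax - 1  [with Demand=6, Tax=18]  = -31.
Change = -11 − (-31) = 20.

20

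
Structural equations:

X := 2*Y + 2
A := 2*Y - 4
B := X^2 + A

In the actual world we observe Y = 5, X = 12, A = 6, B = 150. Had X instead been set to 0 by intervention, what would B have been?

6

Under do(X=0), the mechanism X := 2*Y + 2 is discarded; X is fixed at 0.
A = 2*Y - 4  [with Y=5]  = 6
B = X^2 + A  [with X=0, A=6]  = 6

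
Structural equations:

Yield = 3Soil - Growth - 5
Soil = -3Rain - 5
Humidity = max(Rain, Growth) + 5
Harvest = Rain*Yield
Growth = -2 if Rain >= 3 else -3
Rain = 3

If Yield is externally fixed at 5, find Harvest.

The intervention breaks the incoming arrows to Yield: Yield = 3Soil - Growth - 5 no longer applies, and Yield = 5.
Harvest = Rain*Yield  [with Rain=3, Yield=5]  = 15

15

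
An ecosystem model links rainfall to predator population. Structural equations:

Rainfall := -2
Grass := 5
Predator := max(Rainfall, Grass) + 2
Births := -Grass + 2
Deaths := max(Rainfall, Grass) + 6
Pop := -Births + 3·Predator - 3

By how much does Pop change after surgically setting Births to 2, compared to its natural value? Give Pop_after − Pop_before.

Under do(Births=2), the mechanism Births := -Grass + 2 is discarded; Births is fixed at 2.
Predator = max(Rainfall, Grass) + 2  [with Rainfall=-2, Grass=5]  = 7
Pop = -Births + 3·Predator - 3  [with Births=2, Predator=7]  = 16
Without intervention: Predator = max(Rainfall, Grass) + 2  [with Rainfall=-2, Grass=5]  = 7; Births = -Grass + 2  [with Grass=5]  = -3; Pop = -Births + 3·Predator - 3  [with Births=-3, Predator=7]  = 21.
Change = 16 − 21 = -5.

-5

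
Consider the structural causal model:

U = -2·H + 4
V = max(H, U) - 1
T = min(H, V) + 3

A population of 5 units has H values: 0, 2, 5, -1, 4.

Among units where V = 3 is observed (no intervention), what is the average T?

Observing V=3 restricts to units where V's equation naturally yields 3: H ∈ {0, 4}. In that subpopulation T = 3, 6, mean 4.5.

4.5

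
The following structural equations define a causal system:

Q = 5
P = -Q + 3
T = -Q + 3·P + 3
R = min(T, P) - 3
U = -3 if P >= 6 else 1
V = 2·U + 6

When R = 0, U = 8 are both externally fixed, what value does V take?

22

The joint intervention fixes R = 0, U = 8, removing each variable's own equation.
V = 2·U + 6  [with U=8]  = 22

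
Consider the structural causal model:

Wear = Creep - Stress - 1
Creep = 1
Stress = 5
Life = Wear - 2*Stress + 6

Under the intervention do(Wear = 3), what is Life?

-1

The intervention breaks the incoming arrows to Wear: Wear = Creep - Stress - 1 no longer applies, and Wear = 3.
Life = Wear - 2*Stress + 6  [with Wear=3, Stress=5]  = -1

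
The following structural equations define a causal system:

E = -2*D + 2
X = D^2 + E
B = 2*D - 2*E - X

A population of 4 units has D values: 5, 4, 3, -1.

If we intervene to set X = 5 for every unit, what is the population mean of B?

Every unit gets X=5 under the intervention. B values become 21, 15, 9, -15; E[B|do(X=5)] = 7.5.

7.5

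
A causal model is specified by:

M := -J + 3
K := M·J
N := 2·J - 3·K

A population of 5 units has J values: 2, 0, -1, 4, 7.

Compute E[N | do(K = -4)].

16.8

Every unit gets K=-4 under the intervention. N values become 16, 12, 10, 20, 26; E[N|do(K=-4)] = 16.8.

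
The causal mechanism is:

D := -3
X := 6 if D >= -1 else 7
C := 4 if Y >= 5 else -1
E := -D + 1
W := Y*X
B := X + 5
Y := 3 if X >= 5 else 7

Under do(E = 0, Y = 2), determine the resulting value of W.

The joint intervention fixes E = 0, Y = 2, removing each variable's own equation.
X = 6 if D >= -1 else 7  [with D=-3]  = 7
W = Y*X  [with Y=2, X=7]  = 14

14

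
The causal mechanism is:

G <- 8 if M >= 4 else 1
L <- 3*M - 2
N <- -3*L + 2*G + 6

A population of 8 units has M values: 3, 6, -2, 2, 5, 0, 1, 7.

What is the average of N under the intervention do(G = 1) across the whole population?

Under do(G=1), G's equation is replaced by G=1 for every unit. Per-unit N: -13, -40, 32, -4, -31, 14, 5, -49. Mean = -10.75.

-10.75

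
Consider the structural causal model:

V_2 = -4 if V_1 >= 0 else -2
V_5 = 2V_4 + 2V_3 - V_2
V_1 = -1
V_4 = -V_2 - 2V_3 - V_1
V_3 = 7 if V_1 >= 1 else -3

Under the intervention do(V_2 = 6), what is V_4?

1

Under do(V_2=6), the mechanism V_2 = -4 if V_1 >= 0 else -2 is discarded; V_2 is fixed at 6.
V_3 = 7 if V_1 >= 1 else -3  [with V_1=-1]  = -3
V_4 = -V_2 - 2V_3 - V_1  [with V_2=6, V_3=-3, V_1=-1]  = 1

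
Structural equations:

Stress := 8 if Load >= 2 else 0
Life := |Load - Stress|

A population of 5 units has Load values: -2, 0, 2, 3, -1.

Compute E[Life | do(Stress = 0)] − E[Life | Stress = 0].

0.6

Every unit gets Stress=0 under the intervention. Life values become 2, 0, 2, 3, 1; E[Life|do(Stress=0)] = 1.6.
E[Life|Stress=0] averages over only the 3 units with Stress=0 (Load = -2, 0, -1): Life = 2, 0, 1, mean 1.
Difference = 1.6 − 1 = 0.6.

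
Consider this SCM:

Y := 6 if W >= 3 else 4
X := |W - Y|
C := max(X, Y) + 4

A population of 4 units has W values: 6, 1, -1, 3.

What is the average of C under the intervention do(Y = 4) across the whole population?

8.25

do(Y=4) breaks Y's dependence on W. With Y=4 fixed, C across the units is 8, 8, 9, 8, mean 8.25.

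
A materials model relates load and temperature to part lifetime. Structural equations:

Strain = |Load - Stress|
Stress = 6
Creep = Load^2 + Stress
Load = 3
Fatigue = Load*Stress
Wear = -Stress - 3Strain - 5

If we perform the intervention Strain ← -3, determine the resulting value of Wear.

do(Strain=-3) replaces the equation Strain = |Load - Stress| with the constant Strain = -3.
Wear = -Stress - 3Strain - 5  [with Stress=6, Strain=-3]  = -2

-2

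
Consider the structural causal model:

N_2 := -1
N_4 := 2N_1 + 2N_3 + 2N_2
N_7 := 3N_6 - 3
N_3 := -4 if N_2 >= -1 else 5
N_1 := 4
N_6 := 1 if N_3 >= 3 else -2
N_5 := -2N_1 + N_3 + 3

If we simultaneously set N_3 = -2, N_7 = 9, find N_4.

The joint intervention fixes N_3 = -2, N_7 = 9, removing each variable's own equation.
N_4 = 2N_1 + 2N_3 + 2N_2  [with N_1=4, N_3=-2, N_2=-1]  = 2

2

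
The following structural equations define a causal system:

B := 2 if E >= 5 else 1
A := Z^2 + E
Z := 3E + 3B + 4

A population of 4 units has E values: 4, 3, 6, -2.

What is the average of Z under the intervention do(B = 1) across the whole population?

15.25

do(B=1) breaks B's dependence on E. With B=1 fixed, Z across the units is 19, 16, 25, 1, mean 15.25.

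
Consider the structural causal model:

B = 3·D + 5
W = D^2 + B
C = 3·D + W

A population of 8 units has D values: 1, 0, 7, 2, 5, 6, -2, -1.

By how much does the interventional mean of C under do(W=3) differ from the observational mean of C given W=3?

11.25

Every unit gets W=3 under the intervention. C values become 6, 3, 24, 9, 18, 21, -3, 0; E[C|do(W=3)] = 9.75.
Conditioning on W=3 selects the 2 unit(s) with D ∈ {-2, -1}. Their C values: -3, 0. Mean = -1.5.
Difference = 9.75 − (-1.5) = 11.25.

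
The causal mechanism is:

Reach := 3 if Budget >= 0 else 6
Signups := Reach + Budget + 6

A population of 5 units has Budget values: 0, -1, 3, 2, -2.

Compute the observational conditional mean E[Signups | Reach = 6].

E[Signups|Reach=6] averages over only the 2 units with Reach=6 (Budget = -1, -2): Signups = 11, 10, mean 10.5.

10.5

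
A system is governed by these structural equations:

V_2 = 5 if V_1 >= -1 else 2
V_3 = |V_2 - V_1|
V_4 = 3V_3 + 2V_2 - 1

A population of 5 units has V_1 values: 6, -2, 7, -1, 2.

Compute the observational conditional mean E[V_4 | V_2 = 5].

Observing V_2=5 restricts to units where V_2's equation naturally yields 5: V_1 ∈ {6, 7, -1, 2}. In that subpopulation V_4 = 12, 15, 27, 18, mean 18.

18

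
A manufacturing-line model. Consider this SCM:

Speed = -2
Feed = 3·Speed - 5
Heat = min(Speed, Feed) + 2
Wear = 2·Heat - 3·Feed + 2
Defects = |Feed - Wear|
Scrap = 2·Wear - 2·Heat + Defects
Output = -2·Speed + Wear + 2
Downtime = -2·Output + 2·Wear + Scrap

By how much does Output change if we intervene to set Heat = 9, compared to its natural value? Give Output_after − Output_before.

36

The intervention breaks the incoming arrows to Heat: Heat = min(Speed, Feed) + 2 no longer applies, and Heat = 9.
Feed = 3·Speed - 5  [with Speed=-2]  = -11
Wear = 2·Heat - 3·Feed + 2  [with Heat=9, Feed=-11]  = 53
Output = -2·Speed + Wear + 2  [with Speed=-2, Wear=53]  = 59
Without intervention: Feed = 3·Speed - 5  [with Speed=-2]  = -11; Heat = min(Speed, Feed) + 2  [with Speed=-2, Feed=-11]  = -9; Wear = 2·Heat - 3·Feed + 2  [with Heat=-9, Feed=-11]  = 17; Output = -2·Speed + Wear + 2  [with Speed=-2, Wear=17]  = 23.
Change = 59 − 23 = 36.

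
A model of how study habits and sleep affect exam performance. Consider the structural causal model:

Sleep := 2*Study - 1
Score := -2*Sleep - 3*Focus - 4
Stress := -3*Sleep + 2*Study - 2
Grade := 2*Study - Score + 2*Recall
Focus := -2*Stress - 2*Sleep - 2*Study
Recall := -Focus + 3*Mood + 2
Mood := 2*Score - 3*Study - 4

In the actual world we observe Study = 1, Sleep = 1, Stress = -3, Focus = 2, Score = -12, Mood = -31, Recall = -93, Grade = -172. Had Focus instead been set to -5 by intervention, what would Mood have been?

11

Under do(Focus=-5), the mechanism Focus := -2*Stress - 2*Sleep - 2*Study is discarded; Focus is fixed at -5.
Sleep = 2*Study - 1  [with Study=1]  = 1
Score = -2*Sleep - 3*Focus - 4  [with Sleep=1, Focus=-5]  = 9
Mood = 2*Score - 3*Study - 4  [with Score=9, Study=1]  = 11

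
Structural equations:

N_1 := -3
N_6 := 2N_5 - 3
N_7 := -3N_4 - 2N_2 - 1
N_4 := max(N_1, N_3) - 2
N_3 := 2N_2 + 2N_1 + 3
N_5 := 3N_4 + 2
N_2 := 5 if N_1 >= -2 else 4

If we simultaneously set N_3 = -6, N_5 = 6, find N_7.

6

Under do(N_3 = -6, N_5 = 6), each intervened variable's structural equation is replaced by its fixed value.
N_2 = 5 if N_1 >= -2 else 4  [with N_1=-3]  = 4
N_4 = max(N_1, N_3) - 2  [with N_1=-3, N_3=-6]  = -5
N_7 = -3N_4 - 2N_2 - 1  [with N_4=-5, N_2=4]  = 6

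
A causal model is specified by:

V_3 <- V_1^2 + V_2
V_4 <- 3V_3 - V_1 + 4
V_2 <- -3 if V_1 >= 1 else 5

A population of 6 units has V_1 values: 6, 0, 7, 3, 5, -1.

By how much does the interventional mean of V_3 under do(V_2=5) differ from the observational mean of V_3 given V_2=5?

19.5

Under do(V_2=5), V_2's equation is replaced by V_2=5 for every unit. Per-unit V_3: 41, 5, 54, 14, 30, 6. Mean = 25.
Conditioning on V_2=5 selects the 2 unit(s) with V_1 ∈ {0, -1}. Their V_3 values: 5, 6. Mean = 5.5.
Difference = 25 − 5.5 = 19.5.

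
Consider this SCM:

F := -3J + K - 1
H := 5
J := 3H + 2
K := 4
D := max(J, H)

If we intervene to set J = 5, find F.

The intervention breaks the incoming arrows to J: J := 3H + 2 no longer applies, and J = 5.
F = -3J + K - 1  [with J=5, K=4]  = -12

-12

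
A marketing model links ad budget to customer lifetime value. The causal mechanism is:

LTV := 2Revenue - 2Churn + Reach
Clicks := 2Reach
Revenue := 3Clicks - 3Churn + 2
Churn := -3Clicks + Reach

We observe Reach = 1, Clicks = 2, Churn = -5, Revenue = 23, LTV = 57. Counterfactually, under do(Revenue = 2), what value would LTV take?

Intervening sets Revenue = 2 and removes its equation (Revenue := 3Clicks - 3Churn + 2).
Clicks = 2Reach  [with Reach=1]  = 2
Churn = -3Clicks + Reach  [with Clicks=2, Reach=1]  = -5
LTV = 2Revenue - 2Churn + Reach  [with Revenue=2, Churn=-5, Reach=1]  = 15

15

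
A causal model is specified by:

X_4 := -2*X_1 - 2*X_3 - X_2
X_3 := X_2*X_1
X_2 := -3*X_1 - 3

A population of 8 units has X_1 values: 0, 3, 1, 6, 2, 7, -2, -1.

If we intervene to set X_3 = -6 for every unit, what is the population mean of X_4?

17

do(X_3=-6) breaks X_3's dependence on X_1. With X_3=-6 fixed, X_4 across the units is 15, 18, 16, 21, 17, 22, 13, 14, mean 17.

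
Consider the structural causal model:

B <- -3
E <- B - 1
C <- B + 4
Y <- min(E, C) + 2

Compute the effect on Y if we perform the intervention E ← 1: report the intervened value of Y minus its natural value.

5

Under do(E=1), the mechanism E <- B - 1 is discarded; E is fixed at 1.
C = B + 4  [with B=-3]  = 1
Y = min(E, C) + 2  [with E=1, C=1]  = 3
Without intervention: E = B - 1  [with B=-3]  = -4; C = B + 4  [with B=-3]  = 1; Y = min(E, C) + 2  [with E=-4, C=1]  = -2.
Change = 3 − (-2) = 5.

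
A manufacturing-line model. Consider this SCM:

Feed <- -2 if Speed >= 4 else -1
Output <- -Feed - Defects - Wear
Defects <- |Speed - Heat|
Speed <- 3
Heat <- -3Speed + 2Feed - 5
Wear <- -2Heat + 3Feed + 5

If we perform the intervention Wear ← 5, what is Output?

-23

Under do(Wear=5), the mechanism Wear <- -2Heat + 3Feed + 5 is discarded; Wear is fixed at 5.
Feed = -2 if Speed >= 4 else -1  [with Speed=3]  = -1
Heat = -3Speed + 2Feed - 5  [with Speed=3, Feed=-1]  = -16
Defects = |Speed - Heat|  [with Speed=3, Heat=-16]  = 19
Output = -Feed - Defects - Wear  [with Feed=-1, Defects=19, Wear=5]  = -23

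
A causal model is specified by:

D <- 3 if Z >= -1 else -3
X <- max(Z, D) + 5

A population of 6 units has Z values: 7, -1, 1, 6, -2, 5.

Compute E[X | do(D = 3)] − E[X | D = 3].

do(D=3) breaks D's dependence on Z. With D=3 fixed, X across the units is 12, 8, 8, 11, 8, 10, mean 9.5.
Observing D=3 restricts to units where D's equation naturally yields 3: Z ∈ {7, -1, 1, 6, 5}. In that subpopulation X = 12, 8, 8, 11, 10, mean 9.8.
Difference = 9.5 − 9.8 = -0.3.

-0.3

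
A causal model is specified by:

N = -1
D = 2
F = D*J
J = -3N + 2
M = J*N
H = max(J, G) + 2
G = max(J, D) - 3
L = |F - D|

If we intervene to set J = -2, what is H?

1

The intervention breaks the incoming arrows to J: J = -3N + 2 no longer applies, and J = -2.
G = max(J, D) - 3  [with J=-2, D=2]  = -1
H = max(J, G) + 2  [with J=-2, G=-1]  = 1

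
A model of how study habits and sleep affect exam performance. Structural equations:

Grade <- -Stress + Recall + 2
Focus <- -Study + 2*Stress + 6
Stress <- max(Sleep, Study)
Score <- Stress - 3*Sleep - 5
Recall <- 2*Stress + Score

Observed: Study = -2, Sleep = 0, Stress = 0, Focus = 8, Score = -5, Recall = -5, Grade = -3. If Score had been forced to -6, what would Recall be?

-6

The intervention breaks the incoming arrows to Score: Score <- Stress - 3*Sleep - 5 no longer applies, and Score = -6.
Stress = max(Sleep, Study)  [with Sleep=0, Study=-2]  = 0
Recall = 2*Stress + Score  [with Stress=0, Score=-6]  = -6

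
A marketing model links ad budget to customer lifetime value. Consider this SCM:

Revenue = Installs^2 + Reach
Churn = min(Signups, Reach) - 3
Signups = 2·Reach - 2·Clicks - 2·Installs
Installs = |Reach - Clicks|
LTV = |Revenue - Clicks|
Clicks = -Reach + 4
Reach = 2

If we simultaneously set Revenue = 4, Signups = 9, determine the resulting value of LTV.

Under do(Revenue = 4, Signups = 9), each intervened variable's structural equation is replaced by its fixed value.
Clicks = -Reach + 4  [with Reach=2]  = 2
LTV = |Revenue - Clicks|  [with Revenue=4, Clicks=2]  = 2

2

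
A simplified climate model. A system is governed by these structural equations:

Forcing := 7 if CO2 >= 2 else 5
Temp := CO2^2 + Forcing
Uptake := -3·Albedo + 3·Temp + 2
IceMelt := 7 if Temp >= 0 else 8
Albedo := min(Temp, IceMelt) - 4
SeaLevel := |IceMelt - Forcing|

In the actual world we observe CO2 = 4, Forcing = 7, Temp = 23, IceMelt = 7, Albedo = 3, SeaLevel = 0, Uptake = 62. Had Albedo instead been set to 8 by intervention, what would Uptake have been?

Under do(Albedo=8), the mechanism Albedo := min(Temp, IceMelt) - 4 is discarded; Albedo is fixed at 8.
Forcing = 7 if CO2 >= 2 else 5  [with CO2=4]  = 7
Temp = CO2^2 + Forcing  [with CO2=4, Forcing=7]  = 23
Uptake = -3·Albedo + 3·Temp + 2  [with Albedo=8, Temp=23]  = 47

47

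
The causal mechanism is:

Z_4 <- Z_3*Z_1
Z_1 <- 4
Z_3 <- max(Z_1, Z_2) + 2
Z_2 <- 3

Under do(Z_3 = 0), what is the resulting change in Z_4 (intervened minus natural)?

The intervention breaks the incoming arrows to Z_3: Z_3 <- max(Z_1, Z_2) + 2 no longer applies, and Z_3 = 0.
Z_4 = Z_3*Z_1  [with Z_3=0, Z_1=4]  = 0
Without intervention: Z_3 = max(Z_1, Z_2) + 2  [with Z_1=4, Z_2=3]  = 6; Z_4 = Z_3*Z_1  [with Z_3=6, Z_1=4]  = 24.
Change = 0 − 24 = -24.

-24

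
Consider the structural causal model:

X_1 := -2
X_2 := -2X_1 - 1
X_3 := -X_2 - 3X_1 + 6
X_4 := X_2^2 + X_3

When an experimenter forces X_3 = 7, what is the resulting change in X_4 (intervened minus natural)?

-2

The intervention breaks the incoming arrows to X_3: X_3 := -X_2 - 3X_1 + 6 no longer applies, and X_3 = 7.
X_2 = -2X_1 - 1  [with X_1=-2]  = 3
X_4 = X_2^2 + X_3  [with X_2=3, X_3=7]  = 16
Without intervention: X_2 = -2X_1 - 1  [with X_1=-2]  = 3; X_3 = -X_2 - 3X_1 + 6  [with X_2=3, X_1=-2]  = 9; X_4 = X_2^2 + X_3  [with X_2=3, X_3=9]  = 18.
Change = 16 − 18 = -2.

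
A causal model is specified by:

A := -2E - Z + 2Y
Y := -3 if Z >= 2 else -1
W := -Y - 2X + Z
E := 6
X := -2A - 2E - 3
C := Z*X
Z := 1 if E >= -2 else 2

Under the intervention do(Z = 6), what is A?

Under do(Z=6), the mechanism Z := 1 if E >= -2 else 2 is discarded; Z is fixed at 6.
Y = -3 if Z >= 2 else -1  [with Z=6]  = -3
A = -2E - Z + 2Y  [with E=6, Z=6, Y=-3]  = -24

-24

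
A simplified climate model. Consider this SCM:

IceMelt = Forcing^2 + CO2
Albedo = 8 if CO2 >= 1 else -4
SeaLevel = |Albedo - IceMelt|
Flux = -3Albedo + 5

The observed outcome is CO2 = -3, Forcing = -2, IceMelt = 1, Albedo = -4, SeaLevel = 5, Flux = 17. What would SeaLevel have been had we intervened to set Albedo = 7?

Intervening sets Albedo = 7 and removes its equation (Albedo = 8 if CO2 >= 1 else -4).
IceMelt = Forcing^2 + CO2  [with Forcing=-2, CO2=-3]  = 1
SeaLevel = |Albedo - IceMelt|  [with Albedo=7, IceMelt=1]  = 6

6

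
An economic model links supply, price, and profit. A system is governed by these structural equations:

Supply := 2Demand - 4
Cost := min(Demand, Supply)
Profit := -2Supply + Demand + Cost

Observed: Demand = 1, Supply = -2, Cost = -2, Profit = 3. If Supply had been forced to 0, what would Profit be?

1

Under do(Supply=0), the mechanism Supply := 2Demand - 4 is discarded; Supply is fixed at 0.
Cost = min(Demand, Supply)  [with Demand=1, Supply=0]  = 0
Profit = -2Supply + Demand + Cost  [with Supply=0, Demand=1, Cost=0]  = 1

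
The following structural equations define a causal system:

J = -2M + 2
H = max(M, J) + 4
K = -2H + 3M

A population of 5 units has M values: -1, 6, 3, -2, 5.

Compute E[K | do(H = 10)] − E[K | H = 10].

0.6

do(H=10) breaks H's dependence on M. With H=10 fixed, K across the units is -23, -2, -11, -26, -5, mean -13.4.
Conditioning on H=10 selects the 2 unit(s) with M ∈ {6, -2}. Their K values: -2, -26. Mean = -14.
Difference = -13.4 − (-14) = 0.6.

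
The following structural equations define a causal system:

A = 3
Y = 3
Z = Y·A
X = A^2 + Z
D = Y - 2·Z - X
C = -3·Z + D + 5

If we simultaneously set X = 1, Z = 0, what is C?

The joint intervention fixes X = 1, Z = 0, removing each variable's own equation.
D = Y - 2·Z - X  [with Y=3, Z=0, X=1]  = 2
C = -3·Z + D + 5  [with Z=0, D=2]  = 7

7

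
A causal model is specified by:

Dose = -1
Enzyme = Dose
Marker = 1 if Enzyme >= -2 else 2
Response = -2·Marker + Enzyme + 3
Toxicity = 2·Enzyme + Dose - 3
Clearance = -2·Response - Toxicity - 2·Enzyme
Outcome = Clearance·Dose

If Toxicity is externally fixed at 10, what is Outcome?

8

Under do(Toxicity=10), the mechanism Toxicity = 2·Enzyme + Dose - 3 is discarded; Toxicity is fixed at 10.
Enzyme = Dose  [with Dose=-1]  = -1
Marker = 1 if Enzyme >= -2 else 2  [with Enzyme=-1]  = 1
Response = -2·Marker + Enzyme + 3  [with Marker=1, Enzyme=-1]  = 0
Clearance = -2·Response - Toxicity - 2·Enzyme  [with Response=0, Toxicity=10, Enzyme=-1]  = -8
Outcome = Clearance·Dose  [with Clearance=-8, Dose=-1]  = 8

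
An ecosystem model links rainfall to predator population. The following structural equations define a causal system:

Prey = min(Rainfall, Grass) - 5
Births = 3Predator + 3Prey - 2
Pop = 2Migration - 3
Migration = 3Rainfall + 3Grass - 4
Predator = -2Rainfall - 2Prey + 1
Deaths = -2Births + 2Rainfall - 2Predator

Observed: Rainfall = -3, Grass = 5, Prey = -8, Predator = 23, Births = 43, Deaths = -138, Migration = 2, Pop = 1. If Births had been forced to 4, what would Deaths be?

The intervention breaks the incoming arrows to Births: Births = 3Predator + 3Prey - 2 no longer applies, and Births = 4.
Prey = min(Rainfall, Grass) - 5  [with Rainfall=-3, Grass=5]  = -8
Predator = -2Rainfall - 2Prey + 1  [with Rainfall=-3, Prey=-8]  = 23
Deaths = -2Births + 2Rainfall - 2Predator  [with Births=4, Rainfall=-3, Predator=23]  = -60

-60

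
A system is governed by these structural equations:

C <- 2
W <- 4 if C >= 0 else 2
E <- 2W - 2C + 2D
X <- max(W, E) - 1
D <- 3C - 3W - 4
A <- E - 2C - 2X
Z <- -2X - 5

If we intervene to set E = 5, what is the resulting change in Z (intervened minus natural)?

The intervention breaks the incoming arrows to E: E <- 2W - 2C + 2D no longer applies, and E = 5.
W = 4 if C >= 0 else 2  [with C=2]  = 4
X = max(W, E) - 1  [with W=4, E=5]  = 4
Z = -2X - 5  [with X=4]  = -13
Without intervention: W = 4 if C >= 0 else 2  [with C=2]  = 4; D = 3C - 3W - 4  [with C=2, W=4]  = -10; E = 2W - 2C + 2D  [with W=4, C=2, D=-10]  = -16; X = max(W, E) - 1  [with W=4, E=-16]  = 3; Z = -2X - 5  [with X=3]  = -11.
Change = -13 − (-11) = -2.

-2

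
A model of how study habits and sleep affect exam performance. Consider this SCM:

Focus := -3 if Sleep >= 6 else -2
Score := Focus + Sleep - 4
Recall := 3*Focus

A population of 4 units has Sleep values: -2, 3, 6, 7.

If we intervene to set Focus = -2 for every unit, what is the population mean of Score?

The intervention sets Focus=-2 in all 4 units regardless of Sleep. Recomputing Score per unit gives -8, -3, 0, 1; average -2.5.

-2.5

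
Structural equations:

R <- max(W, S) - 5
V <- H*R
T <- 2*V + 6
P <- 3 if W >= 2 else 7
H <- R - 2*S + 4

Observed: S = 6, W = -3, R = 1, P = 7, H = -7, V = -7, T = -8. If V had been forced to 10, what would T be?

Intervening sets V = 10 and removes its equation (V <- H*R).
T = 2*V + 6  [with V=10]  = 26

26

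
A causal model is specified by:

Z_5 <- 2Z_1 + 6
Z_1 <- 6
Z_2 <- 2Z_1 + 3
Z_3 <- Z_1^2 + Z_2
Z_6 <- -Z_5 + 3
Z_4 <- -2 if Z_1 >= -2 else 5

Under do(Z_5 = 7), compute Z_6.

The intervention breaks the incoming arrows to Z_5: Z_5 <- 2Z_1 + 6 no longer applies, and Z_5 = 7.
Z_6 = -Z_5 + 3  [with Z_5=7]  = -4

-4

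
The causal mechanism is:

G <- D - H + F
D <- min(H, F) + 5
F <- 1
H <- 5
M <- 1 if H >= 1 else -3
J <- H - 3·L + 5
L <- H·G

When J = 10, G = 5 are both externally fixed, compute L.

25

Setting J = 10, G = 5 by intervention discards those variables' equations.
L = H·G  [with H=5, G=5]  = 25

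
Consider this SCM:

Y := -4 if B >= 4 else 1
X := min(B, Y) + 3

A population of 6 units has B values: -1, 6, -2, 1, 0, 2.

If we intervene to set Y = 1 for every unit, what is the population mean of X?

3

The intervention sets Y=1 in all 6 units regardless of B. Recomputing X per unit gives 2, 4, 1, 4, 3, 4; average 3.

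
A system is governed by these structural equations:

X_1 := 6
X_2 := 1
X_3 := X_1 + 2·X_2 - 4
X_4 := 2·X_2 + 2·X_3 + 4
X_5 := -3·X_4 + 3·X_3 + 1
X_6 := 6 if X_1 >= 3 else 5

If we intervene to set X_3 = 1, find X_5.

-20

do(X_3=1) replaces the equation X_3 := X_1 + 2·X_2 - 4 with the constant X_3 = 1.
X_4 = 2·X_2 + 2·X_3 + 4  [with X_2=1, X_3=1]  = 8
X_5 = -3·X_4 + 3·X_3 + 1  [with X_4=8, X_3=1]  = -20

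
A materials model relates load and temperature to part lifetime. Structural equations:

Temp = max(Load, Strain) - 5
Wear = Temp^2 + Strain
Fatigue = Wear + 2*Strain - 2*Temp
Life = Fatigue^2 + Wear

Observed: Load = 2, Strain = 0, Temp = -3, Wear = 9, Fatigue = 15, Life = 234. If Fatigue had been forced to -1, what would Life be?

The intervention breaks the incoming arrows to Fatigue: Fatigue = Wear + 2*Strain - 2*Temp no longer applies, and Fatigue = -1.
Temp = max(Load, Strain) - 5  [with Load=2, Strain=0]  = -3
Wear = Temp^2 + Strain  [with Temp=-3, Strain=0]  = 9
Life = Fatigue^2 + Wear  [with Fatigue=-1, Wear=9]  = 10

10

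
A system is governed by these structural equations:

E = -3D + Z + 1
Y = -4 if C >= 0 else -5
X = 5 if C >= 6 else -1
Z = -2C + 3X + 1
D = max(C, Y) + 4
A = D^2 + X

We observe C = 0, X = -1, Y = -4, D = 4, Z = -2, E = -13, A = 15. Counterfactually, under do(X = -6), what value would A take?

10

Under do(X=-6), the mechanism X = 5 if C >= 6 else -1 is discarded; X is fixed at -6.
Y = -4 if C >= 0 else -5  [with C=0]  = -4
D = max(C, Y) + 4  [with C=0, Y=-4]  = 4
A = D^2 + X  [with D=4, X=-6]  = 10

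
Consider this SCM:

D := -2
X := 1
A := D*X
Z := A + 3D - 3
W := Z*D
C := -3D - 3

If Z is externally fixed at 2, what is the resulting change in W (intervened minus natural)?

-26

Intervening sets Z = 2 and removes its equation (Z := A + 3D - 3).
W = Z*D  [with Z=2, D=-2]  = -4
Without intervention: A = D*X  [with D=-2, X=1]  = -2; Z = A + 3D - 3  [with A=-2, D=-2]  = -11; W = Z*D  [with Z=-11, D=-2]  = 22.
Change = -4 − 22 = -26.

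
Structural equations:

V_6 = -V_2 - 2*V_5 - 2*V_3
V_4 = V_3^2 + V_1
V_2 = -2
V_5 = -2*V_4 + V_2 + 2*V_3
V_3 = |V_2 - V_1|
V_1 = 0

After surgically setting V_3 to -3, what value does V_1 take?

0

Under do(V_3=-3), the mechanism V_3 = |V_2 - V_1| is discarded; V_3 is fixed at -3.
V_1 is not downstream of the intervention, so its value is determined by the original equations.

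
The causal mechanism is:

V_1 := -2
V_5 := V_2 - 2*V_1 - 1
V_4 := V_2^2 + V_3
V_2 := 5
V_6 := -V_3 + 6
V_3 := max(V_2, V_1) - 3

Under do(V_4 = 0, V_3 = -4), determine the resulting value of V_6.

10

The joint intervention fixes V_4 = 0, V_3 = -4, removing each variable's own equation.
V_6 = -V_3 + 6  [with V_3=-4]  = 10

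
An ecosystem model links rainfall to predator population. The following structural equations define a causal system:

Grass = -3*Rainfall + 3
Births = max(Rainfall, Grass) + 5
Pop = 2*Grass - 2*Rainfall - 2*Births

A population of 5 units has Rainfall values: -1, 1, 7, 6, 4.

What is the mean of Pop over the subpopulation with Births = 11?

-36

E[Pop|Births=11] averages over only the 2 units with Births=11 (Rainfall = -1, 6): Pop = -8, -64, mean -36.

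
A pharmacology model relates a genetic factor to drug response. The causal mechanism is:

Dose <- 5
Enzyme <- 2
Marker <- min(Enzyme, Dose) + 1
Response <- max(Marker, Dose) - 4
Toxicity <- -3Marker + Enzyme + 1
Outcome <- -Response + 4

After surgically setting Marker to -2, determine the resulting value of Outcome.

The intervention breaks the incoming arrows to Marker: Marker <- min(Enzyme, Dose) + 1 no longer applies, and Marker = -2.
Response = max(Marker, Dose) - 4  [with Marker=-2, Dose=5]  = 1
Outcome = -Response + 4  [with Response=1]  = 3

3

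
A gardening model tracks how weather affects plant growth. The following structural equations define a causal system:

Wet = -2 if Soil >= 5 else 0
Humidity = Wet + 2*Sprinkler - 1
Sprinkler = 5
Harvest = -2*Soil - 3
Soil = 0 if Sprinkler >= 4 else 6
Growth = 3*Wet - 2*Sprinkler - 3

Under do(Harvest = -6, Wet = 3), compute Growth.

Under do(Harvest = -6, Wet = 3), each intervened variable's structural equation is replaced by its fixed value.
Growth = 3*Wet - 2*Sprinkler - 3  [with Wet=3, Sprinkler=5]  = -4

-4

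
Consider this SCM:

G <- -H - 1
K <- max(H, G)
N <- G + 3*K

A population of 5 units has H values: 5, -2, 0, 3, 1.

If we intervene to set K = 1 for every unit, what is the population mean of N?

Under do(K=1), K's equation is replaced by K=1 for every unit. Per-unit N: -3, 4, 2, -1, 1. Mean = 0.6.

0.6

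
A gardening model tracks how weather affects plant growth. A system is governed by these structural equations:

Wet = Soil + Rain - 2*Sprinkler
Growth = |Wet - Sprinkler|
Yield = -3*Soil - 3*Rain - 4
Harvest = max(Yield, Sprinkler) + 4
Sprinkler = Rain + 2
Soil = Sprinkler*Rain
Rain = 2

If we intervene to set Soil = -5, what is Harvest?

The intervention breaks the incoming arrows to Soil: Soil = Sprinkler*Rain no longer applies, and Soil = -5.
Sprinkler = Rain + 2  [with Rain=2]  = 4
Yield = -3*Soil - 3*Rain - 4  [with Soil=-5, Rain=2]  = 5
Harvest = max(Yield, Sprinkler) + 4  [with Yield=5, Sprinkler=4]  = 9

9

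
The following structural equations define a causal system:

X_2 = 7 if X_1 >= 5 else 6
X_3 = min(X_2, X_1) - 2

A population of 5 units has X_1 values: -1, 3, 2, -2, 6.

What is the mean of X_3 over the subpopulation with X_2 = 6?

Observing X_2=6 restricts to units where X_2's equation naturally yields 6: X_1 ∈ {-1, 3, 2, -2}. In that subpopulation X_3 = -3, 1, 0, -4, mean -1.5.

-1.5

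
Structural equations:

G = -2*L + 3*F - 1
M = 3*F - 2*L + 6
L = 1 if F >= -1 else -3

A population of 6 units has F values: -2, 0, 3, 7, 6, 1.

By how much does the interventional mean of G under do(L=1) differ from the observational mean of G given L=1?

-2.7

The intervention sets L=1 in all 6 units regardless of F. Recomputing G per unit gives -9, -3, 6, 18, 15, 0; average 4.5.
Observing L=1 restricts to units where L's equation naturally yields 1: F ∈ {0, 3, 7, 6, 1}. In that subpopulation G = -3, 6, 18, 15, 0, mean 7.2.
Difference = 4.5 − 7.2 = -2.7.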